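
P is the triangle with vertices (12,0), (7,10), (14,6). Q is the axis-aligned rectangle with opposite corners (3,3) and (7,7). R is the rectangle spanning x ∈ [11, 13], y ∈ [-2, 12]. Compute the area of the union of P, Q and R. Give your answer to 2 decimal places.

57.21

By inclusion–exclusion:
Individual areas: |P| = 25, |Q| = 16, |R| = 28.
|P∩Q| = 0.
|P∩R| = 11.7857.
|Q∩R| = 0 (no overlap).
|P∩Q∩R| = 0.
|P ∪ Q ∪ R| = 69 − 11.7857 + 0 = 57.21.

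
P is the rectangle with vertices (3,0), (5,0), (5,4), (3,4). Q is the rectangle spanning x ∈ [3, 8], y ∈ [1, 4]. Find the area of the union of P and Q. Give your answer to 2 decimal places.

17.00

By inclusion–exclusion:
Individual areas: |P| = 8, |Q| = 15.
|P∩Q|: x∈[3,5], y∈[1,4] → 2·3 = 6.
|P ∪ Q| = 23 − 6 = 17.00.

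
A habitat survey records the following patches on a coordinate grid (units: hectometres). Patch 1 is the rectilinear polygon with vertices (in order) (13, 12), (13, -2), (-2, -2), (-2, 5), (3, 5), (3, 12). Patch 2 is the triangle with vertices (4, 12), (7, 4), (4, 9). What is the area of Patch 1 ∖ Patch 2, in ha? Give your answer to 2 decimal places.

170.50

|Patch 1| = 175, |Patch 1∩Patch 2| = 4.5.
|Patch 1 ∖ Patch 2| = |Patch 1| − |Patch 1∩Patch 2| = 175 − 4.5 = 170.50.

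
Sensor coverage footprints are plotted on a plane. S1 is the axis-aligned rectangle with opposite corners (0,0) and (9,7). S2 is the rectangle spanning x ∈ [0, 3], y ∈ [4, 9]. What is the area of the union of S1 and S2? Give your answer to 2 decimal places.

By inclusion–exclusion:
Individual areas: |S1| = 63, |S2| = 15.
|S1∩S2|: x∈[0,3], y∈[4,7] → 3·3 = 9.
|S1 ∪ S2| = 78 − 9 = 69.00.

69.00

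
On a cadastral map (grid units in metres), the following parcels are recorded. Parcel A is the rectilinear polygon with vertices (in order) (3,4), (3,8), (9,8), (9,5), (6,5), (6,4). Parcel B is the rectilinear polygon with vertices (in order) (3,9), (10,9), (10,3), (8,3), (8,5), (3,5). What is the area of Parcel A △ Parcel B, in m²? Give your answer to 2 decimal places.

17.00

|Parcel A| = 21, |Parcel B| = 32, |Parcel A∩Parcel B| = 18.
|Parcel A △ Parcel B| = |Parcel A| + |Parcel B| − 2·|Parcel A∩Parcel B| = 21 + 32 − 36 = 17.00.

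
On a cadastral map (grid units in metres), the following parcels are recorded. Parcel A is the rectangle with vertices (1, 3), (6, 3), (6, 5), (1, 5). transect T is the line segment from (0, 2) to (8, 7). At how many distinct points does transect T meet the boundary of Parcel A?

2

The segment meets the boundary at (4.8,5), (1.6,3).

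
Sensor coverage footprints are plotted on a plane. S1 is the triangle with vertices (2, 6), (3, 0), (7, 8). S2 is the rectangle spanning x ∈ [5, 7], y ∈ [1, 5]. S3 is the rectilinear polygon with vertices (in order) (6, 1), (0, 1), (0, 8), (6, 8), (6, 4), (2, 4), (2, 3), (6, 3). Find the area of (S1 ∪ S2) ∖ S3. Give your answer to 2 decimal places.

8.47

|S1 ∪ S2| = 23.75.
|(S1 ∪ S2) ∩ S3| = 15.2833.
|(S1 ∪ S2) ∖ S3| = 23.75 − 15.2833 = 8.47.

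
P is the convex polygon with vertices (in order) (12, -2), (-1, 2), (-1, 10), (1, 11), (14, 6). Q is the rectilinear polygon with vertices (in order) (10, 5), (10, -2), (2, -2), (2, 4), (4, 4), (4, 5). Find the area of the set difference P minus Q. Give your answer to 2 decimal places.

88.27

|P| = 127.5, |P∩Q| = 39.2308.
|P ∖ Q| = |P| − |P∩Q| = 127.5 − 39.2308 = 88.27.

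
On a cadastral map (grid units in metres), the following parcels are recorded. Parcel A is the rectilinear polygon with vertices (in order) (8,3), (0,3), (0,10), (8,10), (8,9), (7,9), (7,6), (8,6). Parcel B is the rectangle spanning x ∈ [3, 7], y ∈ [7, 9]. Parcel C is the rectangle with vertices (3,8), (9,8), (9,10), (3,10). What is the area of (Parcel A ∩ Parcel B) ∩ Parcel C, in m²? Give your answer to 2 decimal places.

4.00

The region (Parcel A ∩ Parcel B) ∩ Parcel C is the polygon with vertices (3,9), (7,9), (7,8), (3,8).
By the shoelace formula its area is 4.00.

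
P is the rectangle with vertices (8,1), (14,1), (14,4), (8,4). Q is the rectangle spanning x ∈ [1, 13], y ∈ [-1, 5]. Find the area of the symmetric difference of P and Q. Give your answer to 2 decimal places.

|P∩Q|: x∈[8,13], y∈[1,4] → 5·3 = 15.
|P △ Q| = |P| + |Q| − 2·|P∩Q| = 18 + 72 − 30 = 60.00.

60.00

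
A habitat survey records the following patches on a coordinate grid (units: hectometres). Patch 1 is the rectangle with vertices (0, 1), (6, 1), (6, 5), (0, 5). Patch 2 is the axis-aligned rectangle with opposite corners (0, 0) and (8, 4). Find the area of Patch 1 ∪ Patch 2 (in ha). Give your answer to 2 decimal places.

38.00

By inclusion–exclusion:
Individual areas: |Patch 1| = 24, |Patch 2| = 32.
|Patch 1∩Patch 2|: x∈[0,6], y∈[1,4] → 6·3 = 18.
|Patch 1 ∪ Patch 2| = 56 − 18 = 38.00.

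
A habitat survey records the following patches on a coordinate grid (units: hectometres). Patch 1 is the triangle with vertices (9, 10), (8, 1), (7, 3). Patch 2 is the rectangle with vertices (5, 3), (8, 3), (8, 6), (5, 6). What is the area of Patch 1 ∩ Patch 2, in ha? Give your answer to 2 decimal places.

The intersection is the polygon with vertices (7.857,6), (8,6), (8,3), (7,3).
By the shoelace formula its area is 1.71.

1.71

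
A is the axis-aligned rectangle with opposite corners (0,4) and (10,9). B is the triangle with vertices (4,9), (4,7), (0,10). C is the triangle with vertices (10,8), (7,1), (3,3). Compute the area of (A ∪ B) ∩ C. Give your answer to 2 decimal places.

7.77

The region (A ∪ B) ∩ C is the polygon with vertices (4.4,4), (10,8), (8.286,4).
By the shoelace formula its area is 7.77.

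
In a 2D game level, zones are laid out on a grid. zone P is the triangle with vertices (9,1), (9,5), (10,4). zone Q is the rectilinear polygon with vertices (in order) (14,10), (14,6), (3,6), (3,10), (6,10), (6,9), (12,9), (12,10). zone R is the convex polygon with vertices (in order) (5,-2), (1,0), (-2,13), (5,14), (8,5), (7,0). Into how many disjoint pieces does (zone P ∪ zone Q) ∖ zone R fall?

2

(zone P ∪ zone Q) ∖ zone R splits into 2 disjoint pieces (area 2, area 22.5).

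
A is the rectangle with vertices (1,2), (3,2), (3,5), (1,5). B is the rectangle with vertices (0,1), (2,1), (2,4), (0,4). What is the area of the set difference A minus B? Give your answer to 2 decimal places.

4.00

|A∩B|: x∈[1,2], y∈[2,4] → 1·2 = 2.
|A| = 6.
|A ∖ B| = |A| − |A∩B| = 6 − 2 = 4.00.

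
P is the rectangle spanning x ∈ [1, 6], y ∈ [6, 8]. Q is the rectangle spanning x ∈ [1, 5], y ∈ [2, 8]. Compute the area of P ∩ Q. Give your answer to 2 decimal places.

|P∩Q|: x∈[1,5], y∈[6,8] → 4·2 = 8.

8.00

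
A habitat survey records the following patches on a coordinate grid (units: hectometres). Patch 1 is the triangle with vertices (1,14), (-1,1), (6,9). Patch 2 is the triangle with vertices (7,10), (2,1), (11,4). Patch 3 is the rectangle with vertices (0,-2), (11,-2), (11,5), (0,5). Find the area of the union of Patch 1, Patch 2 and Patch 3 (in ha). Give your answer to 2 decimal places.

126.21

By inclusion–exclusion:
Individual areas: |Patch 1| = 37.5, |Patch 2| = 33, |Patch 3| = 77.
|Patch 1∩Patch 2| = 0.
|Patch 1∩Patch 3| = 3.5714.
|Patch 2∩Patch 3| = 17.7222.
|Patch 1∩Patch 2∩Patch 3| = 0.
|Patch 1 ∪ Patch 2 ∪ Patch 3| = 147.5 − 21.2937 + 0 = 126.21.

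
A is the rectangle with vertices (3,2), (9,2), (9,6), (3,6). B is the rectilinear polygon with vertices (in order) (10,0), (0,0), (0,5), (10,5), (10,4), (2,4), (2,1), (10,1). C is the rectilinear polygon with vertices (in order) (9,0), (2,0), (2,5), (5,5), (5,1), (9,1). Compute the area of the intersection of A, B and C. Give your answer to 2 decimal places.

2.00

The intersection is the polygon with vertices (3,4), (3,5), (5,5), (5,4).
By the shoelace formula its area is 2.00.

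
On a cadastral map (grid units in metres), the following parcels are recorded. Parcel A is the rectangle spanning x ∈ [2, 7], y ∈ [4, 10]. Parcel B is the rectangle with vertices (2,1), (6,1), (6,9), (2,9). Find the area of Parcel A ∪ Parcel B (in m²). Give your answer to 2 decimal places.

By inclusion–exclusion:
Individual areas: |Parcel A| = 30, |Parcel B| = 32.
|Parcel A∩Parcel B|: x∈[2,6], y∈[4,9] → 4·5 = 20.
|Parcel A ∪ Parcel B| = 62 − 20 = 42.00.

42.00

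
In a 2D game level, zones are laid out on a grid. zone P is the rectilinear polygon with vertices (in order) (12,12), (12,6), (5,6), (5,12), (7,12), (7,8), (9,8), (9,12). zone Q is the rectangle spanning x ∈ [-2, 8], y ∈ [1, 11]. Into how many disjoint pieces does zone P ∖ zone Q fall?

zone P ∖ zone Q splits into 2 disjoint pieces (area 20, area 2).

2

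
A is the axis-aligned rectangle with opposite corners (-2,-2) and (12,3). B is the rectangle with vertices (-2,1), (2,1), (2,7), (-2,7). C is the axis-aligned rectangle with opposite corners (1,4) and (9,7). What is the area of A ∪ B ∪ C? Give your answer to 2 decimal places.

By inclusion–exclusion:
Individual areas: |A| = 70, |B| = 24, |C| = 24.
|A∩B|: x∈[-2,2], y∈[1,3] → 4·2 = 8.
|A∩C| = 0 (no overlap).
|B∩C|: x∈[1,2], y∈[4,7] → 1·3 = 3.
|A∩B∩C| = 0.
|A ∪ B ∪ C| = 118 − 11 + 0 = 107.00.

107.00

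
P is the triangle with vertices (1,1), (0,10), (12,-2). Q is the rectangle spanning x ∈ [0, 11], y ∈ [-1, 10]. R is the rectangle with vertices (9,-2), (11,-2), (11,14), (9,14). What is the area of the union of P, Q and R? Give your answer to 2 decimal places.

By inclusion–exclusion:
Individual areas: |P| = 48, |Q| = 121, |R| = 32.
|P∩Q| = 46.6667.
|P∩R| = 2.9091.
|Q∩R|: x∈[9,11], y∈[-1,10] → 2·11 = 22.
|P∩Q∩R| = 2.
|P ∪ Q ∪ R| = 201 − 71.5758 + 2 = 131.42.

131.42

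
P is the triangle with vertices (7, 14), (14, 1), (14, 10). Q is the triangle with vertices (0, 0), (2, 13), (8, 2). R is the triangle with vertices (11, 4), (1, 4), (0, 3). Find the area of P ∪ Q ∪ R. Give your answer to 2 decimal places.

By inclusion–exclusion:
Individual areas: |P| = 31.5, |Q| = 50, |R| = 5.
|P∩Q| = 0.
|P∩R| = 0.
|Q∩R| = 4.1592.
|P∩Q∩R| = 0.
|P ∪ Q ∪ R| = 86.5 − 4.1592 + 0 = 82.34.

82.34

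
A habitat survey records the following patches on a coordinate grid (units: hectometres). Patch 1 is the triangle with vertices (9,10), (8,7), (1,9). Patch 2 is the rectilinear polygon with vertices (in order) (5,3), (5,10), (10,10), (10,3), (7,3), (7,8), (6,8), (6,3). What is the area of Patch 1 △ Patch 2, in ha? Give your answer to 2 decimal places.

26.21

|Patch 1| = 11.5, |Patch 2| = 30, |Patch 1∩Patch 2| = 7.6429.
|Patch 1 △ Patch 2| = |Patch 1| + |Patch 2| − 2·|Patch 1∩Patch 2| = 11.5 + 30 − 15.2857 = 26.21.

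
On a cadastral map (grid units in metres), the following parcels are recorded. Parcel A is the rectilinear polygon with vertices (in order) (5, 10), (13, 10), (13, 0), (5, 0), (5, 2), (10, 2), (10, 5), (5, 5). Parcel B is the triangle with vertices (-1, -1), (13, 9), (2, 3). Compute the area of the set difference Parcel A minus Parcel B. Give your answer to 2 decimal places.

61.53

|Parcel A| = 65, |Parcel A∩Parcel B| = 3.4667.
|Parcel A ∖ Parcel B| = |Parcel A| − |Parcel A∩Parcel B| = 65 − 3.4667 = 61.53.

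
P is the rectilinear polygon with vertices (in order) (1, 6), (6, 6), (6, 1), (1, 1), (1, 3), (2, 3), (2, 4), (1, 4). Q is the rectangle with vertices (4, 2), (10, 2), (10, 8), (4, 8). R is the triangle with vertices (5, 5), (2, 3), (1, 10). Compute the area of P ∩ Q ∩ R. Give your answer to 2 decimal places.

0.93

The intersection is the polygon with vertices (4,6), (4.2,6), (5,5), (4,4.333).
By the shoelace formula its area is 0.93.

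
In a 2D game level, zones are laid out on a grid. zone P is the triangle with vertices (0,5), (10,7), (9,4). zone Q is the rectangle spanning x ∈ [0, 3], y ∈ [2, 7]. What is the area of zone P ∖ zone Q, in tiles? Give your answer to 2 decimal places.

12.60

|zone P| = 14, |zone P∩zone Q| = 1.4.
|zone P ∖ zone Q| = |zone P| − |zone P∩zone Q| = 14 − 1.4 = 12.60.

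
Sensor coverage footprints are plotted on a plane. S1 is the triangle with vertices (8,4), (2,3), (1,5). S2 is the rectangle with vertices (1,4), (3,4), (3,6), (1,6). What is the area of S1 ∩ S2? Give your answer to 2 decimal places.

1.46

The intersection is the polygon with vertices (1,5), (3,4.714), (3,4), (1.5,4).
By the shoelace formula its area is 1.46.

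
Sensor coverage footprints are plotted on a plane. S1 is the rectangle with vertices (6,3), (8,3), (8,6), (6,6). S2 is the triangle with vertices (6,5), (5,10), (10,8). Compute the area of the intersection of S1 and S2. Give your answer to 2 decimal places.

The intersection is the polygon with vertices (6,6), (7.333,6), (6,5).
By the shoelace formula its area is 0.67.

0.67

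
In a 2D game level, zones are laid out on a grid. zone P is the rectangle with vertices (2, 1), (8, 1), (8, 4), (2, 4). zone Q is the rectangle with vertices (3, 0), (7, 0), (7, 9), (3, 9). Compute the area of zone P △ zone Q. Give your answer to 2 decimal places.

|zone P∩zone Q|: x∈[3,7], y∈[1,4] → 4·3 = 12.
|zone P △ zone Q| = |zone P| + |zone Q| − 2·|zone P∩zone Q| = 18 + 36 − 24 = 30.00.

30.00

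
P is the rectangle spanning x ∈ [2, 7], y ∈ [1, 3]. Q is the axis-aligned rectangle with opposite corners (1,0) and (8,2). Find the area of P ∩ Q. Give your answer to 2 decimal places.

5.00

|P∩Q|: x∈[2,7], y∈[1,2] → 5·1 = 5.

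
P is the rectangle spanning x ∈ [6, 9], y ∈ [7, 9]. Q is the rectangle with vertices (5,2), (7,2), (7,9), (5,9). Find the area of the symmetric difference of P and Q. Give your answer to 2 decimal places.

|P∩Q|: x∈[6,7], y∈[7,9] → 1·2 = 2.
|P △ Q| = |P| + |Q| − 2·|P∩Q| = 6 + 14 − 4 = 16.00.

16.00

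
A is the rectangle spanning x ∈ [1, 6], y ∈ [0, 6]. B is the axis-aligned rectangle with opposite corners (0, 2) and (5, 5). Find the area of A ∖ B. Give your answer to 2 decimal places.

|A∩B|: x∈[1,5], y∈[2,5] → 4·3 = 12.
|A| = 30.
|A ∖ B| = |A| − |A∩B| = 30 − 12 = 18.00.

18.00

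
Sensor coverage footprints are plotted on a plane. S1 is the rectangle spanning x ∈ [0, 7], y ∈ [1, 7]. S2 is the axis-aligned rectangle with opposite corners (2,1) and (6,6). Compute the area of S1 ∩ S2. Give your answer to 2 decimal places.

|S1∩S2|: x∈[2,6], y∈[1,6] → 4·5 = 20.

20.00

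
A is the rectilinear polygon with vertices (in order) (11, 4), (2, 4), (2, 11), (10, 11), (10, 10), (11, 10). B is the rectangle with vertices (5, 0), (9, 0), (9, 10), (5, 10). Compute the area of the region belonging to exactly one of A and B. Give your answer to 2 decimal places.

54.00

|A| = 62, |B| = 40, |A∩B| = 24.
|A △ B| = |A| + |B| − 2·|A∩B| = 62 + 40 − 48 = 54.00.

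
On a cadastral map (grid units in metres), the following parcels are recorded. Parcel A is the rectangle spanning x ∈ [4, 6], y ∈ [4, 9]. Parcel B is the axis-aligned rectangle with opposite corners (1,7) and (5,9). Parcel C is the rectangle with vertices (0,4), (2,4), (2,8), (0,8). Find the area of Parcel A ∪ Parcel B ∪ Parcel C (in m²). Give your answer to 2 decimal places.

23.00

By inclusion–exclusion:
Individual areas: |Parcel A| = 10, |Parcel B| = 8, |Parcel C| = 8.
|Parcel A∩Parcel B|: x∈[4,5], y∈[7,9] → 1·2 = 2.
|Parcel A∩Parcel C| = 0 (no overlap).
|Parcel B∩Parcel C|: x∈[1,2], y∈[7,8] → 1·1 = 1.
|Parcel A∩Parcel B∩Parcel C| = 0.
|Parcel A ∪ Parcel B ∪ Parcel C| = 26 − 3 + 0 = 23.00.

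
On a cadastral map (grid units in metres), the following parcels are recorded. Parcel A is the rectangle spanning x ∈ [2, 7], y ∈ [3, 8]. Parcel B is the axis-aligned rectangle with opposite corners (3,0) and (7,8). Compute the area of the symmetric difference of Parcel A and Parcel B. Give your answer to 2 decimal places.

|Parcel A∩Parcel B|: x∈[3,7], y∈[3,8] → 4·5 = 20.
|Parcel A △ Parcel B| = |Parcel A| + |Parcel B| − 2·|Parcel A∩Parcel B| = 25 + 32 − 40 = 17.00.

17.00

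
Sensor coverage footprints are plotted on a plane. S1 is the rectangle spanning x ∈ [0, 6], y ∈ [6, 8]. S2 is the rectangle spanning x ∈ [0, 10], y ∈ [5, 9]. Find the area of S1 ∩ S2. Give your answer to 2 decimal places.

12.00

|S1∩S2|: x∈[0,6], y∈[6,8] → 6·2 = 12.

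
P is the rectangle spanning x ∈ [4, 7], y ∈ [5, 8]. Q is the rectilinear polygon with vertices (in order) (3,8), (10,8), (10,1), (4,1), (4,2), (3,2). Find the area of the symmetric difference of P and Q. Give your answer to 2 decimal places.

|P| = 9, |Q| = 48, |P∩Q| = 9.
|P △ Q| = |P| + |Q| − 2·|P∩Q| = 9 + 48 − 18 = 39.00.

39.00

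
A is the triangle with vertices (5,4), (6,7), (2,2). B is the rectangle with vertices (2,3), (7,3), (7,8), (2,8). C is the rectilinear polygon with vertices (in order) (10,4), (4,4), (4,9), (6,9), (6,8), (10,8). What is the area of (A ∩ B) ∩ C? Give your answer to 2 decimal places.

2.00

The region (A ∩ B) ∩ C is the polygon with vertices (5,4), (4,4), (4,4.5), (6,7).
By the shoelace formula its area is 2.00.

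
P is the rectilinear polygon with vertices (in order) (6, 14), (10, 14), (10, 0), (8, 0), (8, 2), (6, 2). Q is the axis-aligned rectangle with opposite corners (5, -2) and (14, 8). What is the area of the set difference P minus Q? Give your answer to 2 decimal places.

|P| = 52, |P∩Q| = 28.
|P ∖ Q| = |P| − |P∩Q| = 52 − 28 = 24.00.

24.00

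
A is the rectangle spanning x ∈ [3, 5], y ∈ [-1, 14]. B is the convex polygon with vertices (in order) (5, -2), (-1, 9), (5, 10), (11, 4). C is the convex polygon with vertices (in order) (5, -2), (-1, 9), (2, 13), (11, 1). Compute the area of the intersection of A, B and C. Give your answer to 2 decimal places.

19.39

The intersection is the polygon with vertices (4.455,-1), (3.132,1.424), (3,1.667), (3,9.667), (4.333,9.889), (5,9), (5,-1).
By the shoelace formula its area is 19.39.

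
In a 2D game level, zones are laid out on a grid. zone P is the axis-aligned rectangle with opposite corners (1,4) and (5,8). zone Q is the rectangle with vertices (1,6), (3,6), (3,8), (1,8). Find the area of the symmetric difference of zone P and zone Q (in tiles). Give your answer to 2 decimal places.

12.00

|zone P∩zone Q|: x∈[1,3], y∈[6,8] → 2·2 = 4.
|zone P △ zone Q| = |zone P| + |zone Q| − 2·|zone P∩zone Q| = 16 + 4 − 8 = 12.00.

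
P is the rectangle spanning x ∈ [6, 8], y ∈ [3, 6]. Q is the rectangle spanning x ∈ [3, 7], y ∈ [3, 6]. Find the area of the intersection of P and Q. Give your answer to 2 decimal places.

3.00

|P∩Q|: x∈[6,7], y∈[3,6] → 1·3 = 3.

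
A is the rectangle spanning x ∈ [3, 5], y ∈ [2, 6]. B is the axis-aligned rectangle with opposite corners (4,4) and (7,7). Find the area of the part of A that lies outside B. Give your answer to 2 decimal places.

|A∩B|: x∈[4,5], y∈[4,6] → 1·2 = 2.
|A| = 8.
|A ∖ B| = |A| − |A∩B| = 8 − 2 = 6.00.

6.00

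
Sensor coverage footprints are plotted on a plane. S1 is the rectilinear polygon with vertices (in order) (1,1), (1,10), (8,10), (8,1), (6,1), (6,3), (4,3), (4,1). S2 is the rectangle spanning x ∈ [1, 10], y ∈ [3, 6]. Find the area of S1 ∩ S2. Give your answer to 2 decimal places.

The intersection is the polygon with vertices (1,6), (8,6), (8,3), (6,3), (4,3), (1,3).
By the shoelace formula its area is 21.00.

21.00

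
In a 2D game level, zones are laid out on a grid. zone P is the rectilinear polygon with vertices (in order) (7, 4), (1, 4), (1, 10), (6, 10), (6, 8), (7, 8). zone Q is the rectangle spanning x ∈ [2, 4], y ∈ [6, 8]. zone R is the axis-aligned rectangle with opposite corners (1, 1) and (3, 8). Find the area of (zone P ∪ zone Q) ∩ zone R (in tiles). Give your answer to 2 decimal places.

8.00

The region (zone P ∪ zone Q) ∩ zone R is the polygon with vertices (1,8), (3,8), (3,4), (1,4).
By the shoelace formula its area is 8.00.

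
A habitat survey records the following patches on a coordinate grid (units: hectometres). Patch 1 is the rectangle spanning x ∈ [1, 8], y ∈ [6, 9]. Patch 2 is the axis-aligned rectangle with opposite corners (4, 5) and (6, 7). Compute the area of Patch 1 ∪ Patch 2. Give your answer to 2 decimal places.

By inclusion–exclusion:
Individual areas: |Patch 1| = 21, |Patch 2| = 4.
|Patch 1∩Patch 2|: x∈[4,6], y∈[6,7] → 2·1 = 2.
|Patch 1 ∪ Patch 2| = 25 − 2 = 23.00.

23.00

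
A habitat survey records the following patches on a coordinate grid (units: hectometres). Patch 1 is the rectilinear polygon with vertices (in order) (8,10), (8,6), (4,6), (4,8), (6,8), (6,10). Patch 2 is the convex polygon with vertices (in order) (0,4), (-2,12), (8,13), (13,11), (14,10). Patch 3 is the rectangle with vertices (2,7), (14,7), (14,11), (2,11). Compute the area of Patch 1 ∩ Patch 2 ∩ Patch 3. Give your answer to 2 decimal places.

7.79

The intersection is the polygon with vertices (7,7), (4,7), (4,8), (6,8), (6,10), (8,10), (8,7.429).
By the shoelace formula its area is 7.79.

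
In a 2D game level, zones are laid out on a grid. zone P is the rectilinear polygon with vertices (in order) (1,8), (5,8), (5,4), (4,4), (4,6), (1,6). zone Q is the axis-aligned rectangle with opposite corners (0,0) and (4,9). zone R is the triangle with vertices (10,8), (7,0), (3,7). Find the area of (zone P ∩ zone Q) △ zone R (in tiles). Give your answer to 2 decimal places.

|zone P ∩ zone Q| = 6.
|(zone P ∩ zone Q) ∩ zone R| = 0.7857.
|(zone P ∩ zone Q) △ zone R| = 6 + 26.5 − 1.5714 = 30.93.

30.93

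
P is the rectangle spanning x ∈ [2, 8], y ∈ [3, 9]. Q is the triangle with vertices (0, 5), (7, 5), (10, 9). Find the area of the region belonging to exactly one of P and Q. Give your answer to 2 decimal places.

27.33

|P| = 36, |Q| = 14, |P∩Q| = 11.3333.
|P △ Q| = |P| + |Q| − 2·|P∩Q| = 36 + 14 − 22.6667 = 27.33.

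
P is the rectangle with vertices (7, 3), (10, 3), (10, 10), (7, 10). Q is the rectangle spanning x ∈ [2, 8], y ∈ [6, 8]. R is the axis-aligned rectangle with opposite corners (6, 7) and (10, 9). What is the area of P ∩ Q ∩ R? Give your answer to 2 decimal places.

The intersection is the polygon with vertices (8,8), (8,7), (7,7), (7,8).
By the shoelace formula its area is 1.00.

1.00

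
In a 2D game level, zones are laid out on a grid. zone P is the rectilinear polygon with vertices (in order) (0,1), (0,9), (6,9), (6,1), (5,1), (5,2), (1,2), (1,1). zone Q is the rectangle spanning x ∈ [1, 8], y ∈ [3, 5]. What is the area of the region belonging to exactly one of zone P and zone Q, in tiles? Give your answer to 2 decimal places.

38.00

|zone P| = 44, |zone Q| = 14, |zone P∩zone Q| = 10.
|zone P △ zone Q| = |zone P| + |zone Q| − 2·|zone P∩zone Q| = 44 + 14 − 20 = 38.00.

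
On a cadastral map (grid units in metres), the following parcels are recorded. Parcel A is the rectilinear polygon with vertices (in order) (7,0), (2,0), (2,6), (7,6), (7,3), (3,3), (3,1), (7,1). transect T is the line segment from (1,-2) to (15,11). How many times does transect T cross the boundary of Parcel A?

The segment meets the boundary at (7,3.571), (6.385,3), (4.231,1), (3.154,0).

4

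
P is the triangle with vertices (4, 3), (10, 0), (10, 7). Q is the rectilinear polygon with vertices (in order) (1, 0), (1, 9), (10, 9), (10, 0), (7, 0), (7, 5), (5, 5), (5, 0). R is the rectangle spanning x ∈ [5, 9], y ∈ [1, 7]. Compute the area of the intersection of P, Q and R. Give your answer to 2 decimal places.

9.08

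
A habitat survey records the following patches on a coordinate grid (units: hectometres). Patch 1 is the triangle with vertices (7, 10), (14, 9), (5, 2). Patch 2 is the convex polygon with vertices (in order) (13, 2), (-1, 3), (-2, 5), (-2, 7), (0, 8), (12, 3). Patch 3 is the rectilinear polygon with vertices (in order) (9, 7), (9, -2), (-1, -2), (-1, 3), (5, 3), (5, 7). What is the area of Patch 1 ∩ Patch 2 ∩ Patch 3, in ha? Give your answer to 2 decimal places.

The intersection is the polygon with vertices (5.14,2.561), (5.887,5.547), (8.279,4.55), (5.673,2.523).
By the shoelace formula its area is 4.53.

4.53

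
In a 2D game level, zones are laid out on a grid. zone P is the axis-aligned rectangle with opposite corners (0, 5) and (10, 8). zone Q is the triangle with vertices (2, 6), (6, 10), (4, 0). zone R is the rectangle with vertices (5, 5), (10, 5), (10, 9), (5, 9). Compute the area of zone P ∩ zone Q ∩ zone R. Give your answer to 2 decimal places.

The intersection is the polygon with vertices (5,5), (5,8), (5.6,8).
By the shoelace formula its area is 0.90.

0.90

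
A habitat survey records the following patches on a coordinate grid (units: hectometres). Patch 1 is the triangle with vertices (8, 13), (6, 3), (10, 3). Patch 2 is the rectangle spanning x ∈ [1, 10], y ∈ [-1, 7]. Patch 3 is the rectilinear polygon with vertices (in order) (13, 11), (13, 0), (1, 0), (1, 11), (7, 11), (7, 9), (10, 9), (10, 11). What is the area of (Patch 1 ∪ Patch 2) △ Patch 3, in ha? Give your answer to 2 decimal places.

71.20

|Patch 1 ∪ Patch 2| = 79.2.
|(Patch 1 ∪ Patch 2) ∩ Patch 3| = 67.
|(Patch 1 ∪ Patch 2) △ Patch 3| = 79.2 + 126 − 134 = 71.20.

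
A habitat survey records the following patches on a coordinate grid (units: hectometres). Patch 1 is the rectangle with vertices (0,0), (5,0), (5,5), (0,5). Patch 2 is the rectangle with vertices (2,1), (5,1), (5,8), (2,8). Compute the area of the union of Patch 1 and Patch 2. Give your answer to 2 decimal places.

34.00

By inclusion–exclusion:
Individual areas: |Patch 1| = 25, |Patch 2| = 21.
|Patch 1∩Patch 2|: x∈[2,5], y∈[1,5] → 3·4 = 12.
|Patch 1 ∪ Patch 2| = 46 − 12 = 34.00.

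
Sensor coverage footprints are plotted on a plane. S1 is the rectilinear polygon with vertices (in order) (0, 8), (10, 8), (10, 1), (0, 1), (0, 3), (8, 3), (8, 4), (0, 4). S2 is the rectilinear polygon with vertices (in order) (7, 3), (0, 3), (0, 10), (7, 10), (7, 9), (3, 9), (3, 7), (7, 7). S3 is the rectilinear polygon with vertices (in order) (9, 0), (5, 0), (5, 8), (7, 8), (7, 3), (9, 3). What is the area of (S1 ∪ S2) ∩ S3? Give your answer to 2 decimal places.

The region (S1 ∪ S2) ∩ S3 is the polygon with vertices (5,1), (5,8), (7,8), (7,4), (7,3), (8,3), (9,3), (9,1).
By the shoelace formula its area is 18.00.

18.00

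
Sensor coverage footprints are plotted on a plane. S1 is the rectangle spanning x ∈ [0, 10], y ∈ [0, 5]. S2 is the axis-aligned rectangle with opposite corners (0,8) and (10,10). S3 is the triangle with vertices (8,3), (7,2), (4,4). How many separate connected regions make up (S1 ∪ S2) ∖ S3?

2

(S1 ∪ S2) ∖ S3 splits into 2 disjoint pieces (area 47.5, area 20).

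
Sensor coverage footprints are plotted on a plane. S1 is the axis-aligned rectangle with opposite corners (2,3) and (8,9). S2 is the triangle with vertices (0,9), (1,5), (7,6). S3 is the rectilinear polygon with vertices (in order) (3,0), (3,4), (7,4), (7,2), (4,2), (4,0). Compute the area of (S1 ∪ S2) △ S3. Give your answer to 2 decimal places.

|S1 ∪ S2| = 41.0595.
|(S1 ∪ S2) ∩ S3| = 4.
|(S1 ∪ S2) △ S3| = 41.0595 + 10 − 8 = 43.06.

43.06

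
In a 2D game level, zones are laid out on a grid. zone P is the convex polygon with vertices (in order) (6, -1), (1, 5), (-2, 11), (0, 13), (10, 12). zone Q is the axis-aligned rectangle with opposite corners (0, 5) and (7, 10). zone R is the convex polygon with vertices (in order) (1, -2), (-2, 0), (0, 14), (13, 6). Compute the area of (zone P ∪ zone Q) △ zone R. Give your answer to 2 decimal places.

|zone P ∪ zone Q| = 94.
|(zone P ∪ zone Q) ∩ zone R| = 73.6193.
|(zone P ∪ zone Q) △ zone R| = 94 + 123 − 147.2387 = 69.76.

69.76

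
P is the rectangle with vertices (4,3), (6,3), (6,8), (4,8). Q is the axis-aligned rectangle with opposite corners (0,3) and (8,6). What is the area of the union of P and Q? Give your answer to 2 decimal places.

28.00

By inclusion–exclusion:
Individual areas: |P| = 10, |Q| = 24.
|P∩Q|: x∈[4,6], y∈[3,6] → 2·3 = 6.
|P ∪ Q| = 34 − 6 = 28.00.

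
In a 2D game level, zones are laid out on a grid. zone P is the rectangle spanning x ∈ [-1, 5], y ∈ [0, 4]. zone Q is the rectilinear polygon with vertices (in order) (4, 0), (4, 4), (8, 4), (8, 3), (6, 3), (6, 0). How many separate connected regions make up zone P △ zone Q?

2

zone P △ zone Q splits into 2 disjoint pieces (area 6, area 20).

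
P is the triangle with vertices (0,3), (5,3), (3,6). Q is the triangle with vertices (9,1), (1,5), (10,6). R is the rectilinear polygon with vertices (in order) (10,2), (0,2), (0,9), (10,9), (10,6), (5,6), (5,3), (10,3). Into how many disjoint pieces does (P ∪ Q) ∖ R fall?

(P ∪ Q) ∖ R splits into 2 disjoint pieces (area 12.7111, area 1.1).

2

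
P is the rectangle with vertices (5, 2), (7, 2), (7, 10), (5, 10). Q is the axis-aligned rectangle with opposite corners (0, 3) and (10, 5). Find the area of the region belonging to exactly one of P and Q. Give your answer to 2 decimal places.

|P∩Q|: x∈[5,7], y∈[3,5] → 2·2 = 4.
|P △ Q| = |P| + |Q| − 2·|P∩Q| = 16 + 20 − 8 = 28.00.

28.00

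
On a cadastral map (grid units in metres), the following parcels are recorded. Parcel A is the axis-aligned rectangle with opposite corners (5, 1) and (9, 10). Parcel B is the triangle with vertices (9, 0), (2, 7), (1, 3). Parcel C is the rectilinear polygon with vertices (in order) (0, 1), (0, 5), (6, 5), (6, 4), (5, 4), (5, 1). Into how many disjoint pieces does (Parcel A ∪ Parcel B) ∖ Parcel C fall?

2

(Parcel A ∪ Parcel B) ∖ Parcel C splits into 2 disjoint pieces (area 35.8333, area 2.5).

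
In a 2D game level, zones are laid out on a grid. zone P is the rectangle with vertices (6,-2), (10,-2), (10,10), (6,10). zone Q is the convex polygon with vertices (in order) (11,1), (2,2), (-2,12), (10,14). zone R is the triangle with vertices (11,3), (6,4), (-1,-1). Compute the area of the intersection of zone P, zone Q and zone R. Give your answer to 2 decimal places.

The intersection is the polygon with vertices (10,2.667), (6.5,1.5), (6,1.556), (6,4), (10,3.2).
By the shoelace formula its area is 6.34.

6.34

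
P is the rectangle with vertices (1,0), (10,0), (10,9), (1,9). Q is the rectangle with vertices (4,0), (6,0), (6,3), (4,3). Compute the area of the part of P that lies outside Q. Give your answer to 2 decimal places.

|P∩Q|: x∈[4,6], y∈[0,3] → 2·3 = 6.
|P| = 81.
|P ∖ Q| = |P| − |P∩Q| = 81 − 6 = 75.00.

75.00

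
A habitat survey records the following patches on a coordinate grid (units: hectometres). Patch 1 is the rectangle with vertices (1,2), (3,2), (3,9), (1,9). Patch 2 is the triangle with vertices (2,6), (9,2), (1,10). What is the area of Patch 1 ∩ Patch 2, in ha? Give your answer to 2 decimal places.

The intersection is the polygon with vertices (3,5.429), (2,6), (1.25,9), (2,9), (3,8).
By the shoelace formula its area is 3.91.

3.91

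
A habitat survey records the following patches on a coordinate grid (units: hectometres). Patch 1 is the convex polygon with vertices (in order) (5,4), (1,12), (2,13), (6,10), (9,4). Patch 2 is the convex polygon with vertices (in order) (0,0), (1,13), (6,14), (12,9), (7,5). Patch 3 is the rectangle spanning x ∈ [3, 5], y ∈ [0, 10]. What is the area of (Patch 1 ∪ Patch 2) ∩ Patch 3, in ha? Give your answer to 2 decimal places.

The region (Patch 1 ∪ Patch 2) ∩ Patch 3 is the polygon with vertices (3,2.143), (3,10), (5,10), (5,3.571).
By the shoelace formula its area is 14.29.

14.29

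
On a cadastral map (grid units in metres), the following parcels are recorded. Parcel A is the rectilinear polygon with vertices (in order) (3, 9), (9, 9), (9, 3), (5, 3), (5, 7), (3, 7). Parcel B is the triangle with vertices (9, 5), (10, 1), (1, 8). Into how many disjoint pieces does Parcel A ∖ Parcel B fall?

2

Parcel A ∖ Parcel B splits into 2 disjoint pieces (area 16.9167, area 2.2937).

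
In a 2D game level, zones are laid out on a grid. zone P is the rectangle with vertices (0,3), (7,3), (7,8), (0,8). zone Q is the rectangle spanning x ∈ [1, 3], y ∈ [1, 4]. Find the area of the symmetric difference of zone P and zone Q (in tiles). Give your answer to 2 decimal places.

|zone P∩zone Q|: x∈[1,3], y∈[3,4] → 2·1 = 2.
|zone P △ zone Q| = |zone P| + |zone Q| − 2·|zone P∩zone Q| = 35 + 6 − 4 = 37.00.

37.00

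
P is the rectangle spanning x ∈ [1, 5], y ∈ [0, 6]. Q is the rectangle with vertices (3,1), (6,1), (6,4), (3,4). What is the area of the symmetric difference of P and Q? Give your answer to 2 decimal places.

|P∩Q|: x∈[3,5], y∈[1,4] → 2·3 = 6.
|P △ Q| = |P| + |Q| − 2·|P∩Q| = 24 + 9 − 12 = 21.00.

21.00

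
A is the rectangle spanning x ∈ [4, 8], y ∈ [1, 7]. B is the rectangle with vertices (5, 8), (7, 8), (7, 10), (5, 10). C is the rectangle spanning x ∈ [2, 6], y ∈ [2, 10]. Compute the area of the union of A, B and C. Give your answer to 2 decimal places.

By inclusion–exclusion:
Individual areas: |A| = 24, |B| = 4, |C| = 32.
|A∩B| = 0 (no overlap).
|A∩C|: x∈[4,6], y∈[2,7] → 2·5 = 10.
|B∩C|: x∈[5,6], y∈[8,10] → 1·2 = 2.
|A∩B∩C| = 0.
|A ∪ B ∪ C| = 60 − 12 + 0 = 48.00.

48.00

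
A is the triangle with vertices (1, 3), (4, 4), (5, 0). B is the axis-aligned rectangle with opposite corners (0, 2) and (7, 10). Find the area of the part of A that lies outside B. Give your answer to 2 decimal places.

|A| = 6.5, |A∩B| = 4.3333.
|A ∖ B| = |A| − |A∩B| = 6.5 − 4.3333 = 2.17.

2.17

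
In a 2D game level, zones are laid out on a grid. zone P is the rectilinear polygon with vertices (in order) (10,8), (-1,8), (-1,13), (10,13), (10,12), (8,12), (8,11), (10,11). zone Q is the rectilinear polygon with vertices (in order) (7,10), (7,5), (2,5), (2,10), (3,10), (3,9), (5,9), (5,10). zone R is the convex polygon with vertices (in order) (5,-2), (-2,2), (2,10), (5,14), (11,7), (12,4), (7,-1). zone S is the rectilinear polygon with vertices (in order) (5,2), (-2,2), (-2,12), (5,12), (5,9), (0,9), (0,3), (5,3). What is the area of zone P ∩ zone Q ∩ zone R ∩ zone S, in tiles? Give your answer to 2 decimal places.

1.00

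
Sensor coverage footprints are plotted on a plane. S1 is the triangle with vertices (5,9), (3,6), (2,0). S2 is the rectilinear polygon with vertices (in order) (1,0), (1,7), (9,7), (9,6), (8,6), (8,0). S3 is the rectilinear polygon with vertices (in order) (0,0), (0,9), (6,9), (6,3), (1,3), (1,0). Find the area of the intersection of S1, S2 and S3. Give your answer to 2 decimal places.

The intersection is the polygon with vertices (3.667,7), (4.333,7), (3,3), (2.5,3), (3,6).
By the shoelace formula its area is 3.08.

3.08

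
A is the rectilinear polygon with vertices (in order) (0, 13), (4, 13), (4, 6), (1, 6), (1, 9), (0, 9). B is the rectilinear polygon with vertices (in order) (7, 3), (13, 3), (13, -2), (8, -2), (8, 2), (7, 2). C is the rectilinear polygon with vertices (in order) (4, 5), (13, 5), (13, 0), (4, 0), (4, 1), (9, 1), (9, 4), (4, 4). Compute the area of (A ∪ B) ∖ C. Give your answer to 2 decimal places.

38.00

|A ∪ B| = 51.
|(A ∪ B) ∩ C| = 13.
|(A ∪ B) ∖ C| = 51 − 13 = 38.00.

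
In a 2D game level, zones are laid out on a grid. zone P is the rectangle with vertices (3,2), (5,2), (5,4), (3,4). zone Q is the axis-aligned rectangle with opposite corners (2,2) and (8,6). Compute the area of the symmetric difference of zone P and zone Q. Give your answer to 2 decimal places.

|zone P∩zone Q|: x∈[3,5], y∈[2,4] → 2·2 = 4.
|zone P △ zone Q| = |zone P| + |zone Q| − 2·|zone P∩zone Q| = 4 + 24 − 8 = 20.00.

20.00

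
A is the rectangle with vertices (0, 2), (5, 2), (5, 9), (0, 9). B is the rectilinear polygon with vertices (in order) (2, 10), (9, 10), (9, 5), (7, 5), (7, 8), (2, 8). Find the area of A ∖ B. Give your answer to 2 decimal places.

32.00

|A| = 35, |A∩B| = 3.
|A ∖ B| = |A| − |A∩B| = 35 − 3 = 32.00.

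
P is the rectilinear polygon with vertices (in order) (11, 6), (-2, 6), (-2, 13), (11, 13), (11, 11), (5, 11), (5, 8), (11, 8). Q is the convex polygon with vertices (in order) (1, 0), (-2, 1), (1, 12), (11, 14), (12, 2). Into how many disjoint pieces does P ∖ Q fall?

P ∖ Q is a single connected region.

1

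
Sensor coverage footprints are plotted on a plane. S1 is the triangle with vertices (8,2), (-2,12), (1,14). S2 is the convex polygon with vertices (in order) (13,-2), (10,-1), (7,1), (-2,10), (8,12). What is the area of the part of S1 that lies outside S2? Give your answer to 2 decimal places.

|S1| = 25, |S1∩S2| = 15.5473.
|S1 ∖ S2| = |S1| − |S1∩S2| = 25 − 15.5473 = 9.45.

9.45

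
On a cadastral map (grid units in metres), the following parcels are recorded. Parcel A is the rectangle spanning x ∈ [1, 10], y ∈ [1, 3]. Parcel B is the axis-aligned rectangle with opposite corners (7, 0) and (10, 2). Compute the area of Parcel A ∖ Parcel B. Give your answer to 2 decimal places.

15.00

|Parcel A∩Parcel B|: x∈[7,10], y∈[1,2] → 3·1 = 3.
|Parcel A| = 18.
|Parcel A ∖ Parcel B| = |Parcel A| − |Parcel A∩Parcel B| = 18 − 3 = 15.00.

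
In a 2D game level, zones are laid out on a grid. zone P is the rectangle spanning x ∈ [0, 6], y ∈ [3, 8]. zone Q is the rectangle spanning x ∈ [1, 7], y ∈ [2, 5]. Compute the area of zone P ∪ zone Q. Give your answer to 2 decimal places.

By inclusion–exclusion:
Individual areas: |zone P| = 30, |zone Q| = 18.
|zone P∩zone Q|: x∈[1,6], y∈[3,5] → 5·2 = 10.
|zone P ∪ zone Q| = 48 − 10 = 38.00.

38.00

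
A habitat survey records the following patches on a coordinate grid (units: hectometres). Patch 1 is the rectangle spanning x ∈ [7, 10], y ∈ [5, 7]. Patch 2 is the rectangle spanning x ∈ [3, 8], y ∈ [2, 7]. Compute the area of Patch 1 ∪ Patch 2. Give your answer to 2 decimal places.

29.00

By inclusion–exclusion:
Individual areas: |Patch 1| = 6, |Patch 2| = 25.
|Patch 1∩Patch 2|: x∈[7,8], y∈[5,7] → 1·2 = 2.
|Patch 1 ∪ Patch 2| = 31 − 2 = 29.00.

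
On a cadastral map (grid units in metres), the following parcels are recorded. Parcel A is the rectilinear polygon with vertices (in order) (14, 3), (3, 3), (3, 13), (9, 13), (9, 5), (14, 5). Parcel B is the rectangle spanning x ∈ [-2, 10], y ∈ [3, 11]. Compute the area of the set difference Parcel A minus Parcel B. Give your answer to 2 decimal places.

|Parcel A| = 70, |Parcel A∩Parcel B| = 50.
|Parcel A ∖ Parcel B| = |Parcel A| − |Parcel A∩Parcel B| = 70 − 50 = 20.00.

20.00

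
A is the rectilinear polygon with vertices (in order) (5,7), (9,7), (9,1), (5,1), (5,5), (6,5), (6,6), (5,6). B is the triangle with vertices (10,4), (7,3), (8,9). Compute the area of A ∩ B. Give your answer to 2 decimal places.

5.95

The intersection is the polygon with vertices (8.8,7), (9,6.5), (9,3.667), (7,3), (7.667,7).
By the shoelace formula its area is 5.95.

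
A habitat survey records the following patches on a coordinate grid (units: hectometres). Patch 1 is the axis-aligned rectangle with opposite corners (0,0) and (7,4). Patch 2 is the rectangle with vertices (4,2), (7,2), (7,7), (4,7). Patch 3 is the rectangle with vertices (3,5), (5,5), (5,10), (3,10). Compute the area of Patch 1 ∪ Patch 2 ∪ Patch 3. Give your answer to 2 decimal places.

45.00

By inclusion–exclusion:
Individual areas: |Patch 1| = 28, |Patch 2| = 15, |Patch 3| = 10.
|Patch 1∩Patch 2|: x∈[4,7], y∈[2,4] → 3·2 = 6.
|Patch 1∩Patch 3| = 0 (no overlap).
|Patch 2∩Patch 3|: x∈[4,5], y∈[5,7] → 1·2 = 2.
|Patch 1∩Patch 2∩Patch 3| = 0.
|Patch 1 ∪ Patch 2 ∪ Patch 3| = 53 − 8 + 0 = 45.00.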